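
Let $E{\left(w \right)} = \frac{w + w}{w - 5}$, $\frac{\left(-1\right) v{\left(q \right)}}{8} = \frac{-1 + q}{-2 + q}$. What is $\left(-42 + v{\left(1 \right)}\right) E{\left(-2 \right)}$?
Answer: $-24$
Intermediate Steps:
$v{\left(q \right)} = - \frac{8 \left(-1 + q\right)}{-2 + q}$ ($v{\left(q \right)} = - 8 \frac{-1 + q}{-2 + q} = - \frac{8 \left(-1 + q\right)}{-2 + q}$)
$E{\left(w \right)} = \frac{2 w}{-5 + w}$
$\left(-42 + v{\left(1 \right)}\right) E{\left(-2 \right)} = \left(-42 + \frac{8 \left(1 - 1\right)}{-2 + 1}\right) 2 \left(-2\right) \frac{1}{-5 - 2} = \left(-42 + \frac{8 \left(1 - 1\right)}{-1}\right) 2 \left(-2\right) \frac{1}{-7} = \left(-42 + 8 \left(-1\right) 0\right) 2 \left(-2\right) \left(- \frac{1}{7}\right) = \left(-42 + 0\right) \frac{4}{7} = \left(-42\right) \frac{4}{7} = -24$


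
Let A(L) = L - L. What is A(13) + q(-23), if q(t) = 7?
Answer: 7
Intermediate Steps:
A(L) = 0
A(13) + q(-23) = 0 + 7 = 7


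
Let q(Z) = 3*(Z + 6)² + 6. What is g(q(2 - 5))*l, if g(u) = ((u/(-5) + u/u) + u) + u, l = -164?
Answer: -49528/5 ≈ -9905.6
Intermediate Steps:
q(Z) = 6 + 3*(6 + Z)² (q(Z) = 3*(6 + Z)² + 6 = 6 + 3*(6 + Z)²)
g(u) = 1 + 9*u/5 (g(u) = ((u*(-⅕) + 1) + u) + u = ((-u/5 + 1) + u) + u = ((1 - u/5) + u) + u = (1 + 4*u/5) + u = 1 + 9*u/5)
g(q(2 - 5))*l = (1 + 9*(6 + 3*(6 + (2 - 5))²)/5)*(-164) = (1 + 9*(6 + 3*(6 - 3)²)/5)*(-164) = (1 + 9*(6 + 3*3²)/5)*(-164) = (1 + 9*(6 + 3*9)/5)*(-164) = (1 + 9*(6 + 27)/5)*(-164) = (1 + (9/5)*33)*(-164) = (1 + 297/5)*(-164) = (302/5)*(-164) = -49528/5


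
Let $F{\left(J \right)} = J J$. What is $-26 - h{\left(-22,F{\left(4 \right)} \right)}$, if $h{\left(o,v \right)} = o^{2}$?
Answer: $-510$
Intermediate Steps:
$F{\left(J \right)} = J^{2}$
$-26 - h{\left(-22,F{\left(4 \right)} \right)} = -26 - \left(-22\right)^{2} = -26 - 484 = -510$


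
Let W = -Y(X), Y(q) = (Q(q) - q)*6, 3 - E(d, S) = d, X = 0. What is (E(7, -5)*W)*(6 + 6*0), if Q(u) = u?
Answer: 0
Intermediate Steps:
E(d, S) = 3 - d
Y(q) = 0 (Y(q) = (q - q)*6 = 0*6 = 0)
W = 0 (W = -1*0 = 0)
(E(7, -5)*W)*(6 + 6*0) = ((3 - 1*7)*0)*(6 + 6*0) = ((3 - 7)*0)*(6 + 0) = -4*0*6 = 0*6 = 0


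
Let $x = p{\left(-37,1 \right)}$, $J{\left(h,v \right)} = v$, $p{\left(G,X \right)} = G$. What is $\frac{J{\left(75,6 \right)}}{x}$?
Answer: $- \frac{6}{37} \approx -0.16216$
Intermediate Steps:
$x = -37$
$\frac{J{\left(75,6 \right)}}{x} = \frac{6}{-37} = 6 \left(- \frac{1}{37}\right) = - \frac{6}{37}$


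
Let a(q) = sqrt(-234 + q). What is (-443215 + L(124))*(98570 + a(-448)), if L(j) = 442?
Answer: -43644134610 - 442773*I*sqrt(682) ≈ -4.3644e+10 - 1.1563e+7*I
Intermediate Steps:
(-443215 + L(124))*(98570 + a(-448)) = (-443215 + 442)*(98570 + sqrt(-234 - 448)) = -442773*(98570 + sqrt(-682)) = -442773*(98570 + I*sqrt(682)) = -43644134610 - 442773*I*sqrt(682)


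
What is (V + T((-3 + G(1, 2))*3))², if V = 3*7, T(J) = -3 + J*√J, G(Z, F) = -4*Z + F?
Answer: -3051 - 540*I*√15 ≈ -3051.0 - 2091.4*I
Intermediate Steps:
G(Z, F) = F - 4*Z
T(J) = -3 + J^(3/2)
V = 21
(V + T((-3 + G(1, 2))*3))² = (21 + (-3 + ((-3 + (2 - 4*1))*3)^(3/2)))² = (21 + (-3 + ((-3 + (2 - 4))*3)^(3/2)))² = (21 + (-3 + ((-3 - 2)*3)^(3/2)))² = (21 + (-3 + (-5*3)^(3/2)))² = (21 + (-3 + (-15)^(3/2)))² = (21 + (-3 - 15*I*√15))² = (18 - 15*I*√15)²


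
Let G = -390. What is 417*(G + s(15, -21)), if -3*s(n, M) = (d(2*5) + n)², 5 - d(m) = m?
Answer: -176530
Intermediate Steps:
d(m) = 5 - m
s(n, M) = -(-5 + n)²/3 (s(n, M) = -((5 - 2*5) + n)²/3 = -((5 - 1*10) + n)²/3 = -((5 - 10) + n)²/3 = -(-5 + n)²/3)
417*(G + s(15, -21)) = 417*(-390 - (-5 + 15)²/3) = 417*(-390 - ⅓*10²) = 417*(-390 - ⅓*100) = 417*(-390 - 100/3) = 417*(-1270/3) = -176530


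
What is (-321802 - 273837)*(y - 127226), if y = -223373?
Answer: 208830437761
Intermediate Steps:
(-321802 - 273837)*(y - 127226) = (-321802 - 273837)*(-223373 - 127226) = -595639*(-350599) = 208830437761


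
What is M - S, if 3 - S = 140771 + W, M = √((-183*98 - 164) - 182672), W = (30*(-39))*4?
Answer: 136088 + I*√200770 ≈ 1.3609e+5 + 448.07*I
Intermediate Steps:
W = -4680 (W = -1170*4 = -4680)
M = I*√200770 (M = √((-17934 - 164) - 182672) = √(-18098 - 182672) = √(-200770) = I*√200770 ≈ 448.07*I)
S = -136088 (S = 3 - (140771 - 4680) = 3 - 1*136091 = 3 - 136091 = -136088)
M - S = I*√200770 - 1*(-136088) = I*√200770 + 136088 = 136088 + I*√200770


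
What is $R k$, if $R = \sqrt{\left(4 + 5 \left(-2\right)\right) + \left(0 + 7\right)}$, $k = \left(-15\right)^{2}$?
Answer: $225$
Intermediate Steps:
$k = 225$
$R = 1$ ($R = \sqrt{\left(4 - 10\right) + 7} = \sqrt{-6 + 7} = \sqrt{1} = 1$)
$R k = 1 \cdot 225 = 225$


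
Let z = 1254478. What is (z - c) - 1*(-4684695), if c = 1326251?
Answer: 4612922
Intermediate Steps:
(z - c) - 1*(-4684695) = (1254478 - 1*1326251) - 1*(-4684695) = (1254478 - 1326251) + 4684695 = -71773 + 4684695 = 4612922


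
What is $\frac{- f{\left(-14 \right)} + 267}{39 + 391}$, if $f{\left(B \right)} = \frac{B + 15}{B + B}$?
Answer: $\frac{7477}{12040} \approx 0.62101$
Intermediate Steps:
$f{\left(B \right)} = \frac{15 + B}{2 B}$
$\frac{- f{\left(-14 \right)} + 267}{39 + 391} = \frac{- \frac{15 - 14}{2 \left(-14\right)} + 267}{39 + 391} = \frac{- \frac{\left(-1\right) 1}{2 \cdot 14} + 267}{430} = \left(\left(-1\right) \left(- \frac{1}{28}\right) + 267\right) \frac{1}{430} = \left(\frac{1}{28} + 267\right) \frac{1}{430} = \frac{7477}{28} \cdot \frac{1}{430} = \frac{7477}{12040}$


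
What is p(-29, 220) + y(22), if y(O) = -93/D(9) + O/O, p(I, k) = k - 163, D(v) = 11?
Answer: 545/11 ≈ 49.545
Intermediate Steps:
p(I, k) = -163 + k
y(O) = -82/11 (y(O) = -93/11 + O/O = -93*1/11 + 1 = -93/11 + 1 = -82/11)
p(-29, 220) + y(22) = (-163 + 220) - 82/11 = 57 - 82/11 = 545/11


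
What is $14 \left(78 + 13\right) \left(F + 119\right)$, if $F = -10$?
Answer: $138866$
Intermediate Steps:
$14 \left(78 + 13\right) \left(F + 119\right) = 14 \left(78 + 13\right) \left(-10 + 119\right) = 14 \cdot 91 \cdot 109 = 14 \cdot 9919 = 138866$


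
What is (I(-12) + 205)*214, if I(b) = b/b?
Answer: 44084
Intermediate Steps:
I(b) = 1
(I(-12) + 205)*214 = (1 + 205)*214 = 206*214 = 44084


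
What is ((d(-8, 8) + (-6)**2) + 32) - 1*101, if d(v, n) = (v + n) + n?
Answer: -25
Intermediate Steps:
d(v, n) = v + 2*n (d(v, n) = (n + v) + n = v + 2*n)
((d(-8, 8) + (-6)**2) + 32) - 1*101 = (((-8 + 2*8) + (-6)**2) + 32) - 1*101 = (((-8 + 16) + 36) + 32) - 101 = ((8 + 36) + 32) - 101 = (44 + 32) - 101 = 76 - 101 = -25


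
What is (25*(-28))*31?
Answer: -21700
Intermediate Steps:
(25*(-28))*31 = -700*31 = -21700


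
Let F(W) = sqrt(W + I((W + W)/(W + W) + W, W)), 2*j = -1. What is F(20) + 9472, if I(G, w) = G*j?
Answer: 9472 + sqrt(38)/2 ≈ 9475.1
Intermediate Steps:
j = -1/2 (j = (1/2)*(-1) = -1/2 ≈ -0.50000)
I(G, w) = -G/2 (I(G, w) = G*(-1/2) = -G/2)
F(W) = sqrt(-1/2 + W/2) (F(W) = sqrt(W - ((W + W)/(W + W) + W)/2) = sqrt(W - ((2*W)/((2*W)) + W)/2) = sqrt(W - ((2*W)*(1/(2*W)) + W)/2) = sqrt(W - (1 + W)/2) = sqrt(W + (-1/2 - W/2)) = sqrt(-1/2 + W/2))
F(20) + 9472 = sqrt(-2 + 2*20)/2 + 9472 = sqrt(-2 + 40)/2 + 9472 = sqrt(38)/2 + 9472 = 9472 + sqrt(38)/2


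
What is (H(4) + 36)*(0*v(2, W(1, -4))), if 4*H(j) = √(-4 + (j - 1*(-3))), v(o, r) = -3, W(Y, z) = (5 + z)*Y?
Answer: 0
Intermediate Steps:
W(Y, z) = Y*(5 + z)
H(j) = √(-1 + j)/4 (H(j) = √(-4 + (j - 1*(-3)))/4 = √(-4 + (j + 3))/4 = √(-4 + (3 + j))/4 = √(-1 + j)/4)
(H(4) + 36)*(0*v(2, W(1, -4))) = (√(-1 + 4)/4 + 36)*(0*(-3)) = (√3/4 + 36)*0 = (36 + √3/4)*0 = 0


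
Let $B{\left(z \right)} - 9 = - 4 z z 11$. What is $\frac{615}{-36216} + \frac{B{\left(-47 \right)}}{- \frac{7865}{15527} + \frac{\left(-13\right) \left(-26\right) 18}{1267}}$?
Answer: $- \frac{23080855230775141}{1020099850536} \approx -22626.0$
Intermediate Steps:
$B{\left(z \right)} = 9 - 44 z^{2}$ ($B{\left(z \right)} = 9 + - 4 z z 11 = 9 + - 4 z^{2} \cdot 11 = 9 - 44 z^{2}$)
$\frac{615}{-36216} + \frac{B{\left(-47 \right)}}{- \frac{7865}{15527} + \frac{\left(-13\right) \left(-26\right) 18}{1267}} = \frac{615}{-36216} + \frac{9 - 44 \left(-47\right)^{2}}{- \frac{7865}{15527} + \frac{\left(-13\right) \left(-26\right) 18}{1267}} = 615 \left(- \frac{1}{36216}\right) + \frac{9 - 97196}{\left(-7865\right) \frac{1}{15527} + 338 \cdot 18 \cdot \frac{1}{1267}} = - \frac{205}{12072} + \frac{9 - 97196}{- \frac{7865}{15527} + 6084 \cdot \frac{1}{1267}} = - \frac{205}{12072} - \frac{97187}{- \frac{7865}{15527} + \frac{6084}{1267}} = - \frac{205}{12072} - \frac{97187}{\frac{84501313}{19672709}} = - \frac{205}{12072} - \frac{1911931569583}{84501313} = - \frac{23080855230775141}{1020099850536}$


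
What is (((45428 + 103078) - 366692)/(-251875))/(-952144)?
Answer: -109093/119910635000 ≈ -9.0979e-7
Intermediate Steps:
(((45428 + 103078) - 366692)/(-251875))/(-952144) = ((148506 - 366692)*(-1/251875))*(-1/952144) = -218186*(-1/251875)*(-1/952144) = (218186/251875)*(-1/952144) = -109093/119910635000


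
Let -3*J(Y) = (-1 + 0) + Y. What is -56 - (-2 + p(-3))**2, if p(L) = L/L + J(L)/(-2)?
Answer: -529/9 ≈ -58.778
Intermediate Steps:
J(Y) = 1/3 - Y/3 (J(Y) = -((-1 + 0) + Y)/3 = -(-1 + Y)/3 = 1/3 - Y/3)
p(L) = 5/6 + L/6 (p(L) = L/L + (1/3 - L/3)/(-2) = 1 + (1/3 - L/3)*(-1/2) = 1 + (-1/6 + L/6) = 5/6 + L/6)
-56 - (-2 + p(-3))**2 = -56 - (-2 + (5/6 + (1/6)*(-3)))**2 = -56 - (-2 + (5/6 - 1/2))**2 = -56 - (-2 + 1/3)**2 = -56 - (-5/3)**2 = -56 - 1*25/9 = -56 - 25/9 = -529/9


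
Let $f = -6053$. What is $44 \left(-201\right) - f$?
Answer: $-2791$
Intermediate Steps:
$44 \left(-201\right) - f = 44 \left(-201\right) - -6053 = -8844 + 6053 = -2791$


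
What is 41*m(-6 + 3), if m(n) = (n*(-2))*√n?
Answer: 246*I*√3 ≈ 426.08*I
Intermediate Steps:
m(n) = -2*n^(3/2) (m(n) = (-2*n)*√n = -2*n^(3/2))
41*m(-6 + 3) = 41*(-2*(-6 + 3)^(3/2)) = 41*(-(-6)*I*√3) = 41*(6*I*√3) = 246*I*√3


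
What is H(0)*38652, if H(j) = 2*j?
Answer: 0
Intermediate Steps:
H(0)*38652 = (2*0)*38652 = 0*38652 = 0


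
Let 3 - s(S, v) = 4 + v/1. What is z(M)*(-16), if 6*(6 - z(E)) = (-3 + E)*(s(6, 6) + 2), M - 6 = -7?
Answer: -128/3 ≈ -42.667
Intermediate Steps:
s(S, v) = -1 - v (s(S, v) = 3 - (4 + v/1) = 3 - (4 + v*1) = 3 - (4 + v) = 3 + (-4 - v) = -1 - v)
M = -1 (M = 6 - 7 = -1)
z(E) = 7/2 + 5*E/6 (z(E) = 6 - (-3 + E)*((-1 - 1*6) + 2)/6 = 6 - (-3 + E)*((-1 - 6) + 2)/6 = 6 - (-3 + E)*(-7 + 2)/6 = 6 - (-3 + E)*(-5)/6 = 6 - (15 - 5*E)/6 = 6 + (-5/2 + 5*E/6) = 7/2 + 5*E/6)
z(M)*(-16) = (7/2 + (5/6)*(-1))*(-16) = (7/2 - 5/6)*(-16) = (8/3)*(-16) = -128/3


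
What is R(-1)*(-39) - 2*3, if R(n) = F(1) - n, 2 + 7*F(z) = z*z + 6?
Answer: -510/7 ≈ -72.857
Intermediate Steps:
F(z) = 4/7 + z²/7 (F(z) = -2/7 + (z*z + 6)/7 = -2/7 + (z² + 6)/7 = -2/7 + (6 + z²)/7 = -2/7 + (6/7 + z²/7) = 4/7 + z²/7)
R(n) = 5/7 - n (R(n) = (4/7 + (⅐)*1²) - n = (4/7 + (⅐)*1) - n = (4/7 + ⅐) - n = 5/7 - n)
R(-1)*(-39) - 2*3 = (5/7 - 1*(-1))*(-39) - 2*3 = (5/7 + 1)*(-39) - 6 = (12/7)*(-39) - 6 = -468/7 - 6 = -510/7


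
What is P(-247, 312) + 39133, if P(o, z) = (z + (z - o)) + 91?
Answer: 40095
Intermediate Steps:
P(o, z) = 91 - o + 2*z (P(o, z) = (-o + 2*z) + 91 = 91 - o + 2*z)
P(-247, 312) + 39133 = (91 - 1*(-247) + 2*312) + 39133 = (91 + 247 + 624) + 39133 = 962 + 39133 = 40095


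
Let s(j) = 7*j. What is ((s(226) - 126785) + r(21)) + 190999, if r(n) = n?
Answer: 65817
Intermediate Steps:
((s(226) - 126785) + r(21)) + 190999 = ((7*226 - 126785) + 21) + 190999 = ((1582 - 126785) + 21) + 190999 = (-125203 + 21) + 190999 = -125182 + 190999 = 65817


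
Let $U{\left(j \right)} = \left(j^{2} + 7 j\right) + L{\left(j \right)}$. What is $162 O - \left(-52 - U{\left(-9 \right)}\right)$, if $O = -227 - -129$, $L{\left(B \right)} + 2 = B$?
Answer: $-15817$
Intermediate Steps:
$L{\left(B \right)} = -2 + B$
$U{\left(j \right)} = -2 + j^{2} + 8 j$ ($U{\left(j \right)} = \left(j^{2} + 7 j\right) + \left(-2 + j\right) = -2 + j^{2} + 8 j$)
$O = -98$ ($O = -227 + 129 = -98$)
$162 O - \left(-52 - U{\left(-9 \right)}\right) = 162 \left(-98\right) + \left(\left(4 + 4 \left(-6\right)\right) + \left(\left(\left(-2 + \left(-9\right)^{2} + 8 \left(-9\right)\right) + 82\right) - 10\right)\right) = -15876 + \left(\left(4 - 24\right) + \left(\left(\left(-2 + 81 - 72\right) + 82\right) - 10\right)\right) = -15876 + \left(-20 + \left(\left(7 + 82\right) - 10\right)\right) = -15876 + \left(-20 + \left(89 - 10\right)\right) = -15876 + \left(-20 + 79\right) = -15876 + 59 = -15817$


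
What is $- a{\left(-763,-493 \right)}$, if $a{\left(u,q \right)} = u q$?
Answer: $-376159$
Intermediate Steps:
$a{\left(u,q \right)} = q u$
$- a{\left(-763,-493 \right)} = - \left(-493\right) \left(-763\right) = \left(-1\right) 376159 = -376159$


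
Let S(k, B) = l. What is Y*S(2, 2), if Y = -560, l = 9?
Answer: -5040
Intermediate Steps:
S(k, B) = 9
Y*S(2, 2) = -560*9 = -5040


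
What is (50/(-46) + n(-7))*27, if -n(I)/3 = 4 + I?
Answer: 4914/23 ≈ 213.65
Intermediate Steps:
n(I) = -12 - 3*I (n(I) = -3*(4 + I) = -12 - 3*I)
(50/(-46) + n(-7))*27 = (50/(-46) + (-12 - 3*(-7)))*27 = (50*(-1/46) + (-12 + 21))*27 = (-25/23 + 9)*27 = (182/23)*27 = 4914/23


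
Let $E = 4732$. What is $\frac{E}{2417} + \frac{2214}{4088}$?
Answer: $\frac{12347827}{4940348} \approx 2.4994$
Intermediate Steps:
$\frac{E}{2417} + \frac{2214}{4088} = \frac{4732}{2417} + \frac{2214}{4088} = 4732 \cdot \frac{1}{2417} + 2214 \cdot \frac{1}{4088} = \frac{4732}{2417} + \frac{1107}{2044} = \frac{12347827}{4940348}$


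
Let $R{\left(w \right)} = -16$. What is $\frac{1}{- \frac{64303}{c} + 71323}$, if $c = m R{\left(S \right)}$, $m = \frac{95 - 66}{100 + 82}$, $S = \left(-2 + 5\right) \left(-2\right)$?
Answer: $\frac{232}{22398509} \approx 1.0358 \cdot 10^{-5}$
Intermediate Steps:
$S = -6$ ($S = 3 \left(-2\right) = -6$)
$m = \frac{29}{182} \approx 0.15934$
$c = - \frac{232}{91}$ ($c = \frac{29}{182} \left(-16\right) = - \frac{232}{91} \approx -2.5494$)
$\frac{1}{- \frac{64303}{c} + 71323} = \frac{1}{- \frac{64303}{- \frac{232}{91}} + 71323} = \frac{1}{\left(-64303\right) \left(- \frac{91}{232}\right) + 71323} = \frac{1}{\frac{5851573}{232} + 71323} = \frac{1}{\frac{22398509}{232}} = \frac{232}{22398509}$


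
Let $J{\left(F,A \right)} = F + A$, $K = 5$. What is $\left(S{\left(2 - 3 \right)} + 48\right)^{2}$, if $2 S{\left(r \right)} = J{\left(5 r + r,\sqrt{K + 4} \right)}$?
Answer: $\frac{8649}{4} \approx 2162.3$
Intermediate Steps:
$J{\left(F,A \right)} = A + F$
$S{\left(r \right)} = \frac{3}{2} + 3 r$ ($S{\left(r \right)} = \frac{\sqrt{5 + 4} + \left(5 r + r\right)}{2} = \frac{\sqrt{9} + 6 r}{2} = \frac{3 + 6 r}{2} = \frac{3}{2} + 3 r$)
$\left(S{\left(2 - 3 \right)} + 48\right)^{2} = \left(\left(\frac{3}{2} + 3 \left(2 - 3\right)\right) + 48\right)^{2} = \left(\left(\frac{3}{2} + 3 \left(-1\right)\right) + 48\right)^{2} = \left(\left(\frac{3}{2} - 3\right) + 48\right)^{2} = \left(- \frac{3}{2} + 48\right)^{2} = \left(\frac{93}{2}\right)^{2} = \frac{8649}{4}$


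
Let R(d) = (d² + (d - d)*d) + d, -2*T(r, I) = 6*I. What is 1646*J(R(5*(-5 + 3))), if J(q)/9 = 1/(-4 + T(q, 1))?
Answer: -14814/7 ≈ -2116.3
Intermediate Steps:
T(r, I) = -3*I
R(d) = d + d² (R(d) = (d² + 0*d) + d = (d² + 0) + d = d² + d = d + d²)
J(q) = -9/7 (J(q) = 9/(-4 - 3*1) = 9/(-4 - 3) = 9/(-7) = 9*(-⅐) = -9/7)
1646*J(R(5*(-5 + 3))) = 1646*(-9/7) = -14814/7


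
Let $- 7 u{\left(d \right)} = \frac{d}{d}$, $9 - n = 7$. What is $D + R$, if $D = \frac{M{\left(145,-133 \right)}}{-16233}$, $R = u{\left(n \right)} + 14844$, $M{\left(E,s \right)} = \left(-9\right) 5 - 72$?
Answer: $\frac{80320150}{5411} \approx 14844.0$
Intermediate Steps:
$n = 2$ ($n = 9 - 7 = 2$)
$u{\left(d \right)} = - \frac{1}{7}$ ($u{\left(d \right)} = - \frac{d \frac{1}{d}}{7} = \left(- \frac{1}{7}\right) 1 = - \frac{1}{7}$)
$M{\left(E,s \right)} = -117$ ($M{\left(E,s \right)} = -45 - 72 = -117$)
$R = \frac{103907}{7}$ ($R = - \frac{1}{7} + 14844 = \frac{103907}{7} \approx 14844.0$)
$D = \frac{39}{5411}$ ($D = - \frac{117}{-16233} = \left(-117\right) \left(- \frac{1}{16233}\right) = \frac{39}{5411} \approx 0.0072075$)
$D + R = \frac{39}{5411} + \frac{103907}{7} = \frac{80320150}{5411}$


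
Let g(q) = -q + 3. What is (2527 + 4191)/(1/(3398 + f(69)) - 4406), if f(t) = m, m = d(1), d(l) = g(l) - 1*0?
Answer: -22841200/14980399 ≈ -1.5247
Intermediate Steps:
g(q) = 3 - q
d(l) = 3 - l (d(l) = (3 - l) - 1*0 = (3 - l) + 0 = 3 - l)
m = 2 (m = 3 - 1*1 = 3 - 1 = 2)
f(t) = 2
(2527 + 4191)/(1/(3398 + f(69)) - 4406) = (2527 + 4191)/(1/(3398 + 2) - 4406) = 6718/(1/3400 - 4406) = 6718/(-14980399/3400) = 6718*(-3400/14980399) = -22841200/14980399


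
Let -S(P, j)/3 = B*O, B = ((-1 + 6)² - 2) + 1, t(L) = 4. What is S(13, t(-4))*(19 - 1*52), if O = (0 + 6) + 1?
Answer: 16632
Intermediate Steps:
O = 7 (O = 6 + 1 = 7)
B = 24 (B = (5² - 2) + 1 = (25 - 2) + 1 = 23 + 1 = 24)
S(P, j) = -504 (S(P, j) = -72*7 = -3*168 = -504)
S(13, t(-4))*(19 - 1*52) = -504*(19 - 1*52) = -504*(19 - 52) = -504*(-33) = 16632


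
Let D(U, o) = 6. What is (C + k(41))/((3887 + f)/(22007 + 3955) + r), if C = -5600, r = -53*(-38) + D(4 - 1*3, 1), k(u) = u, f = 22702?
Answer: -16035862/5829981 ≈ -2.7506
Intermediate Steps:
r = 2020 (r = -53*(-38) + 6 = 2014 + 6 = 2020)
(C + k(41))/((3887 + f)/(22007 + 3955) + r) = (-5600 + 41)/((3887 + 22702)/(22007 + 3955) + 2020) = -5559/(26589/25962 + 2020) = -5559/(26589*(1/25962) + 2020) = -5559/(8863/8654 + 2020) = -5559/17489943/8654 = -5559*8654/17489943 = -16035862/5829981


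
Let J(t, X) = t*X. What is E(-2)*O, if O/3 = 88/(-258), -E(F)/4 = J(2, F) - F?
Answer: -352/43 ≈ -8.1861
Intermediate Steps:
J(t, X) = X*t
E(F) = -4*F (E(F) = -4*(F*2 - F) = -4*(2*F - F) = -4*F)
O = -44/43 (O = 3*(88/(-258)) = 3*(88*(-1/258)) = 3*(-44/129) = -44/43 ≈ -1.0233)
E(-2)*O = -4*(-2)*(-44/43) = 8*(-44/43) = -352/43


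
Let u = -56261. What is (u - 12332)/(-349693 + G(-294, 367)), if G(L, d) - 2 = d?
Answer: 68593/349324 ≈ 0.19636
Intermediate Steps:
G(L, d) = 2 + d
(u - 12332)/(-349693 + G(-294, 367)) = (-56261 - 12332)/(-349693 + (2 + 367)) = -68593/(-349693 + 369) = -68593/(-349324) = -68593*(-1/349324) = 68593/349324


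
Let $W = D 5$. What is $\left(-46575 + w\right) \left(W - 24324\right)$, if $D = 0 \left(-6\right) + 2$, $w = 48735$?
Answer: $-52518240$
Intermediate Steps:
$D = 2$ ($D = 0 + 2 = 2$)
$W = 10$ ($W = 2 \cdot 5 = 10$)
$\left(-46575 + w\right) \left(W - 24324\right) = \left(-46575 + 48735\right) \left(10 - 24324\right) = 2160 \left(-24314\right) = -52518240$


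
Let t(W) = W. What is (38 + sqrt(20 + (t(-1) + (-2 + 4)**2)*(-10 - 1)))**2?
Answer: (38 + I*sqrt(13))**2 ≈ 1431.0 + 274.02*I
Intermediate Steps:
(38 + sqrt(20 + (t(-1) + (-2 + 4)**2)*(-10 - 1)))**2 = (38 + sqrt(20 + (-1 + (-2 + 4)**2)*(-10 - 1)))**2 = (38 + sqrt(20 + (-1 + 2**2)*(-11)))**2 = (38 + sqrt(20 + (-1 + 4)*(-11)))**2 = (38 + sqrt(20 + 3*(-11)))**2 = (38 + sqrt(20 - 33))**2 = (38 + sqrt(-13))**2 = (38 + I*sqrt(13))**2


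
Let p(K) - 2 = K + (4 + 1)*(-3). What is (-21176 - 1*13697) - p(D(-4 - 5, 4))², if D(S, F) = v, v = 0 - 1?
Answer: -35069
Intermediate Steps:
v = -1
D(S, F) = -1
p(K) = -13 + K (p(K) = 2 + (K + (4 + 1)*(-3)) = 2 + (K + 5*(-3)) = 2 + (K - 15) = 2 + (-15 + K) = -13 + K)
(-21176 - 1*13697) - p(D(-4 - 5, 4))² = (-21176 - 1*13697) - (-13 - 1)² = (-21176 - 13697) - 1*(-14)² = -34873 - 1*196 = -34873 - 196 = -35069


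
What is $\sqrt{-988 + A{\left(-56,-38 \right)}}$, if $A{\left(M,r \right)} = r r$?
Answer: $2 \sqrt{114} \approx 21.354$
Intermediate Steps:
$A{\left(M,r \right)} = r^{2}$
$\sqrt{-988 + A{\left(-56,-38 \right)}} = \sqrt{-988 + \left(-38\right)^{2}} = \sqrt{-988 + 1444} = \sqrt{456} = 2 \sqrt{114}$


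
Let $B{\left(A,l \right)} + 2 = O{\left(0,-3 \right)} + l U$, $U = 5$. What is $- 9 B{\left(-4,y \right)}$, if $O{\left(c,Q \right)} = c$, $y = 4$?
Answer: $-162$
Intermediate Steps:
$B{\left(A,l \right)} = -2 + 5 l$ ($B{\left(A,l \right)} = -2 + \left(0 + l 5\right) = -2 + \left(0 + 5 l\right) = -2 + 5 l$)
$- 9 B{\left(-4,y \right)} = - 9 \left(-2 + 5 \cdot 4\right) = - 9 \left(-2 + 20\right) = \left(-9\right) 18 = -162$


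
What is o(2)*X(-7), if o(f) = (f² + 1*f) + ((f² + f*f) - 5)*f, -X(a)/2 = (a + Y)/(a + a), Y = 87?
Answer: 960/7 ≈ 137.14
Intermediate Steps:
X(a) = -(87 + a)/a (X(a) = -2*(a + 87)/(a + a) = -2*(87 + a)/(2*a) = -2*(87 + a)*1/(2*a) = -(87 + a)/a)
o(f) = f + f² + f*(-5 + 2*f²) (o(f) = (f² + f) + ((f² + f²) - 5)*f = (f + f²) + (2*f² - 5)*f = (f + f²) + (-5 + 2*f²)*f = (f + f²) + f*(-5 + 2*f²) = f + f² + f*(-5 + 2*f²))
o(2)*X(-7) = (2*(-4 + 2 + 2*2²))*((-87 - 1*(-7))/(-7)) = (2*(-4 + 2 + 2*4))*(-(-87 + 7)/7) = (2*(-4 + 2 + 8))*(-⅐*(-80)) = (2*6)*(80/7) = 12*(80/7) = 960/7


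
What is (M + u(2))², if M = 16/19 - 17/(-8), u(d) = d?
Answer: 570025/23104 ≈ 24.672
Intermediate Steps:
M = 451/152 (M = 16*(1/19) - 17*(-⅛) = 16/19 + 17/8 = 451/152 ≈ 2.9671)
(M + u(2))² = (451/152 + 2)² = (755/152)² = 570025/23104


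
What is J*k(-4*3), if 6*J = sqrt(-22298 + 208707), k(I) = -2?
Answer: -sqrt(186409)/3 ≈ -143.92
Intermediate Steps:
J = sqrt(186409)/6 (J = sqrt(-22298 + 208707)/6 = sqrt(186409)/6 ≈ 71.958)
J*k(-4*3) = (sqrt(186409)/6)*(-2) = -sqrt(186409)/3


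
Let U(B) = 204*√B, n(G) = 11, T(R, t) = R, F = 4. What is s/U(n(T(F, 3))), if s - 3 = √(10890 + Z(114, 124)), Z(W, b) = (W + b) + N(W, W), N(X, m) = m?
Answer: √11*(3 + √11242)/2244 ≈ 0.16114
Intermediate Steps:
Z(W, b) = b + 2*W (Z(W, b) = (W + b) + W = b + 2*W)
s = 3 + √11242 (s = 3 + √(10890 + (124 + 2*114)) = 3 + √(10890 + (124 + 228)) = 3 + √(10890 + 352) = 3 + √11242 ≈ 109.03)
s/U(n(T(F, 3))) = (3 + √11242)/((204*√11)) = (3 + √11242)*(√11/2244) = √11*(3 + √11242)/2244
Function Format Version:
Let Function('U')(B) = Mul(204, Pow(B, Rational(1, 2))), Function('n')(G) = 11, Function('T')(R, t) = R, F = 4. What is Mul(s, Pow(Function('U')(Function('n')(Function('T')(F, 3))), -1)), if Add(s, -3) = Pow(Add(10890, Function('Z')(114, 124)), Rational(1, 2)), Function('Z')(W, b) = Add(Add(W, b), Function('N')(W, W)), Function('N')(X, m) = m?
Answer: Mul(Rational(1, 2244), Pow(11, Rational(1, 2)), Add(3, Pow(11242, Rational(1, 2)))) ≈ 0.16114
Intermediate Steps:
Function('Z')(W, b) = Add(b, Mul(2, W)) (Function('Z')(W, b) = Add(Add(W, b), W) = Add(b, Mul(2, W)))
s = Add(3, Pow(11242, Rational(1, 2))) (s = Add(3, Pow(Add(10890, Add(124, Mul(2, 114))), Rational(1, 2))) = Add(3, Pow(Add(10890, Add(124, 228)), Rational(1, 2))) = Add(3, Pow(Add(10890, 352), Rational(1, 2))) = Add(3, Pow(11242, Rational(1, 2))) ≈ 109.03)
Mul(s, Pow(Function('U')(Function('n')(Function('T')(F, 3))), -1)) = Mul(Add(3, Pow(11242, Rational(1, 2))), Pow(Mul(204, Pow(11, Rational(1, 2))), -1)) = Mul(Add(3, Pow(11242, Rational(1, 2))), Mul(Rational(1, 2244), Pow(11, Rational(1, 2)))) = Mul(Rational(1, 2244), Pow(11, Rational(1, 2)), Add(3, Pow(11242, Rational(1, 2))))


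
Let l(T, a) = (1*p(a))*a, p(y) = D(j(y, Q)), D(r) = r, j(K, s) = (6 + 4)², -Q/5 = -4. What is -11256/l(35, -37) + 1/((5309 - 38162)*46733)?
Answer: 4320388365761/1420170305325 ≈ 3.0422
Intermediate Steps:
Q = 20 (Q = -5*(-4) = 20)
j(K, s) = 100 (j(K, s) = 10² = 100)
p(y) = 100
l(T, a) = 100*a (l(T, a) = (1*100)*a = 100*a)
-11256/l(35, -37) + 1/((5309 - 38162)*46733) = -11256/(100*(-37)) + 1/((5309 - 38162)*46733) = -11256/(-3700) + (1/46733)/(-32853) = -11256*(-1/3700) - 1/32853*1/46733 = 2814/925 - 1/1535319249 = 4320388365761/1420170305325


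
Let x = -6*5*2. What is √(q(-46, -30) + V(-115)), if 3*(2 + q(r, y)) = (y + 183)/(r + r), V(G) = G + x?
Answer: 33*I*√345/46 ≈ 13.325*I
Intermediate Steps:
x = -60 (x = -30*2 = -60)
V(G) = -60 + G (V(G) = G - 60 = -60 + G)
q(r, y) = -2 + (183 + y)/(6*r) (q(r, y) = -2 + ((y + 183)/(r + r))/3 = -2 + ((183 + y)/((2*r)))/3 = -2 + ((183 + y)*(1/(2*r)))/3 = -2 + ((183 + y)/(2*r))/3 = -2 + (183 + y)/(6*r))
√(q(-46, -30) + V(-115)) = √((⅙)*(183 - 30 - 12*(-46))/(-46) + (-60 - 115)) = √((⅙)*(-1/46)*(183 - 30 + 552) - 175) = √((⅙)*(-1/46)*705 - 175) = √(-235/92 - 175) = √(-16335/92) = 33*I*√345/46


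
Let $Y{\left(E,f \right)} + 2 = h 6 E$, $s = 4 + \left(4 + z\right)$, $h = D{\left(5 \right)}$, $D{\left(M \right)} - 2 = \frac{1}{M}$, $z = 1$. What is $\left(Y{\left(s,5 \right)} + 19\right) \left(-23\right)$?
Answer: $- \frac{15617}{5} \approx -3123.4$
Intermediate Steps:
$D{\left(M \right)} = 2 + \frac{1}{M}$
$h = \frac{11}{5}$ ($h = 2 + \frac{1}{5} = \frac{11}{5} \approx 2.2$)
$s = 9$ ($s = 4 + \left(4 + 1\right) = 4 + 5 = 9$)
$Y{\left(E,f \right)} = -2 + \frac{66 E}{5}$ ($Y{\left(E,f \right)} = -2 + \frac{11}{5} \cdot 6 E = -2 + \frac{66 E}{5}$)
$\left(Y{\left(s,5 \right)} + 19\right) \left(-23\right) = \left(\left(-2 + \frac{66}{5} \cdot 9\right) + 19\right) \left(-23\right) = \left(\left(-2 + \frac{594}{5}\right) + 19\right) \left(-23\right) = \left(\frac{584}{5} + 19\right) \left(-23\right) = \frac{679}{5} \left(-23\right) = - \frac{15617}{5}$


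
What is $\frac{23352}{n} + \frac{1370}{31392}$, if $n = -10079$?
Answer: $- \frac{359628877}{158199984} \approx -2.2733$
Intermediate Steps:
$\frac{23352}{n} + \frac{1370}{31392} = \frac{23352}{-10079} + \frac{1370}{31392} = 23352 \left(- \frac{1}{10079}\right) + 1370 \cdot \frac{1}{31392} = - \frac{23352}{10079} + \frac{685}{15696} = - \frac{359628877}{158199984}$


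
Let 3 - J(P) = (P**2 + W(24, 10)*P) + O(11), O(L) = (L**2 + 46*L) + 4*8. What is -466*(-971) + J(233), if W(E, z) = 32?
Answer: 390085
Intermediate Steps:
O(L) = 32 + L**2 + 46*L (O(L) = (L**2 + 46*L) + 32 = 32 + L**2 + 46*L)
J(P) = -656 - P**2 - 32*P (J(P) = 3 - ((P**2 + 32*P) + (32 + 11**2 + 46*11)) = 3 - ((P**2 + 32*P) + (32 + 121 + 506)) = 3 - ((P**2 + 32*P) + 659) = 3 - (659 + P**2 + 32*P) = 3 + (-659 - P**2 - 32*P) = -656 - P**2 - 32*P)
-466*(-971) + J(233) = -466*(-971) + (-656 - 1*233**2 - 32*233) = 452486 + (-656 - 1*54289 - 7456) = 452486 + (-656 - 54289 - 7456) = 452486 - 62401 = 390085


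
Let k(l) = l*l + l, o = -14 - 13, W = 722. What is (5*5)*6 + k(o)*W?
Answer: 506994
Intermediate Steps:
o = -27
k(l) = l + l² (k(l) = l² + l = l + l²)
(5*5)*6 + k(o)*W = (5*5)*6 - 27*(1 - 27)*722 = 25*6 - 27*(-26)*722 = 150 + 702*722 = 150 + 506844 = 506994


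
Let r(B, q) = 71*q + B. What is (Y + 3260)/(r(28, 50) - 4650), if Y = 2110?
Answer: -2685/536 ≈ -5.0093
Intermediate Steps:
r(B, q) = B + 71*q
(Y + 3260)/(r(28, 50) - 4650) = (2110 + 3260)/((28 + 71*50) - 4650) = 5370/((28 + 3550) - 4650) = 5370/(3578 - 4650) = 5370/(-1072) = 5370*(-1/1072) = -2685/536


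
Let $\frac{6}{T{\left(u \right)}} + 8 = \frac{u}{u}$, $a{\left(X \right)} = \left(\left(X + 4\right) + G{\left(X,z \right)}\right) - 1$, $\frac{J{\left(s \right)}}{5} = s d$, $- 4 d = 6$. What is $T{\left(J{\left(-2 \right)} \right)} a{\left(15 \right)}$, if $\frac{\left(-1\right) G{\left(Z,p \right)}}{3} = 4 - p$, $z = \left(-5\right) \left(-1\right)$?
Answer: $-18$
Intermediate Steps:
$d = - \frac{3}{2}$ ($d = \left(- \frac{1}{4}\right) 6 = - \frac{3}{2} \approx -1.5$)
$z = 5$
$G{\left(Z,p \right)} = -12 + 3 p$ ($G{\left(Z,p \right)} = - 3 \left(4 - p\right) = -12 + 3 p$)
$J{\left(s \right)} = - \frac{15 s}{2}$ ($J{\left(s \right)} = 5 s \left(- \frac{3}{2}\right) = 5 \left(- \frac{3 s}{2}\right) = - \frac{15 s}{2}$)
$a{\left(X \right)} = 6 + X$ ($a{\left(X \right)} = \left(\left(X + 4\right) + \left(-12 + 3 \cdot 5\right)\right) - 1 = \left(\left(4 + X\right) + \left(-12 + 15\right)\right) - 1 = \left(\left(4 + X\right) + 3\right) - 1 = \left(7 + X\right) - 1 = 6 + X$)
$T{\left(u \right)} = - \frac{6}{7}$ ($T{\left(u \right)} = \frac{6}{-8 + \frac{u}{u}} = \frac{6}{-8 + 1} = \frac{6}{-7} = 6 \left(- \frac{1}{7}\right) = - \frac{6}{7}$)
$T{\left(J{\left(-2 \right)} \right)} a{\left(15 \right)} = - \frac{6 \left(6 + 15\right)}{7} = \left(- \frac{6}{7}\right) 21 = -18$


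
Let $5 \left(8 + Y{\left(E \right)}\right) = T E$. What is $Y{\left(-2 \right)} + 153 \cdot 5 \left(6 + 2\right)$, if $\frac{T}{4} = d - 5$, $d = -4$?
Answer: $\frac{30632}{5} \approx 6126.4$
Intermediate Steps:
$T = -36$ ($T = 4 \left(-4 - 5\right) = 4 \left(-9\right) = -36$)
$Y{\left(E \right)} = -8 - \frac{36 E}{5}$ ($Y{\left(E \right)} = -8 + \frac{\left(-36\right) E}{5} = -8 - \frac{36 E}{5}$)
$Y{\left(-2 \right)} + 153 \cdot 5 \left(6 + 2\right) = \left(-8 - - \frac{72}{5}\right) + 153 \cdot 5 \left(6 + 2\right) = \left(-8 + \frac{72}{5}\right) + 153 \cdot 5 \cdot 8 = \frac{32}{5} + 153 \cdot 40 = \frac{32}{5} + 6120 = \frac{30632}{5}$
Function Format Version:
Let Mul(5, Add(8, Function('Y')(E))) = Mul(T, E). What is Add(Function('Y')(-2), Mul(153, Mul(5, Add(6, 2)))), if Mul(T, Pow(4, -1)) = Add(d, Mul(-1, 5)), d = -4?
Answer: Rational(30632, 5) ≈ 6126.4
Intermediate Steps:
T = -36 (T = Mul(4, Add(-4, Mul(-1, 5))) = Mul(4, Add(-4, -5)) = Mul(4, -9) = -36)
Function('Y')(E) = Add(-8, Mul(Rational(-36, 5), E)) (Function('Y')(E) = Add(-8, Mul(Rational(1, 5), Mul(-36, E))) = Add(-8, Mul(Rational(-36, 5), E)))
Add(Function('Y')(-2), Mul(153, Mul(5, Add(6, 2)))) = Add(Add(-8, Mul(Rational(-36, 5), -2)), Mul(153, Mul(5, Add(6, 2)))) = Add(Add(-8, Rational(72, 5)), Mul(153, Mul(5, 8))) = Add(Rational(32, 5), Mul(153, 40)) = Add(Rational(32, 5), 6120) = Rational(30632, 5)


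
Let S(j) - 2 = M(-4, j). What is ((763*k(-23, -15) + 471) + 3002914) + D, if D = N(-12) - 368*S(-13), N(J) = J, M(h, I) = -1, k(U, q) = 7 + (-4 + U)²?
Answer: 3564573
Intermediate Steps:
S(j) = 1 (S(j) = 2 - 1 = 1)
D = -380 (D = -12 - 368*1 = -12 - 368 = -380)
((763*k(-23, -15) + 471) + 3002914) + D = ((763*(7 + (-4 - 23)²) + 471) + 3002914) - 380 = ((763*(7 + (-27)²) + 471) + 3002914) - 380 = ((763*(7 + 729) + 471) + 3002914) - 380 = ((763*736 + 471) + 3002914) - 380 = ((561568 + 471) + 3002914) - 380 = (562039 + 3002914) - 380 = 3564953 - 380 = 3564573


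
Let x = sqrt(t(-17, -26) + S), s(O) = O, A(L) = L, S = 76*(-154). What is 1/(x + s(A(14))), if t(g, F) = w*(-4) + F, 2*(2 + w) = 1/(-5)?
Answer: 35/29794 - 3*I*sqrt(2035)/14897 ≈ 0.0011747 - 0.0090846*I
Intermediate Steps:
S = -11704
w = -21/10 (w = -2 + (1/(-5))/2 = -2 + (1*(-1/5))/2 = -2 + (1/2)*(-1/5) = -2 - 1/10 = -21/10 ≈ -2.1000)
t(g, F) = 42/5 + F (t(g, F) = -21/10*(-4) + F = 42/5 + F)
x = 12*I*sqrt(2035)/5 (x = sqrt((42/5 - 26) - 11704) = sqrt(-88/5 - 11704) = sqrt(-58608/5) = 12*I*sqrt(2035)/5 ≈ 108.27*I)
1/(x + s(A(14))) = 1/(12*I*sqrt(2035)/5 + 14) = 1/(14 + 12*I*sqrt(2035)/5)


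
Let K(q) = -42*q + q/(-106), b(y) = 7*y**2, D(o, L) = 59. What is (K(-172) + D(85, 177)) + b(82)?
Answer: 2880689/53 ≈ 54353.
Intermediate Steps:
K(q) = -4453*q/106 (K(q) = -42*q + q*(-1/106) = -42*q - q/106 = -4453*q/106)
(K(-172) + D(85, 177)) + b(82) = (-4453/106*(-172) + 59) + 7*82**2 = (382958/53 + 59) + 7*6724 = 386085/53 + 47068 = 2880689/53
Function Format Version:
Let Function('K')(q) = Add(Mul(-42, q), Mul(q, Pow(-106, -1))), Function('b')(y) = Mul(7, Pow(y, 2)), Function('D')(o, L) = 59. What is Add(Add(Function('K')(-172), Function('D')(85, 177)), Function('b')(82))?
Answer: Rational(2880689, 53) ≈ 54353.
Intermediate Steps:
Function('K')(q) = Mul(Rational(-4453, 106), q) (Function('K')(q) = Add(Mul(-42, q), Mul(q, Rational(-1, 106))) = Add(Mul(-42, q), Mul(Rational(-1, 106), q)) = Mul(Rational(-4453, 106), q))
Add(Add(Function('K')(-172), Function('D')(85, 177)), Function('b')(82)) = Add(Add(Mul(Rational(-4453, 106), -172), 59), Mul(7, Pow(82, 2))) = Add(Add(Rational(382958, 53), 59), Mul(7, 6724)) = Add(Rational(386085, 53), 47068) = Rational(2880689, 53)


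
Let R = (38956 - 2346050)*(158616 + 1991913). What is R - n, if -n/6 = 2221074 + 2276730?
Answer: -4961445565902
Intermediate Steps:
R = -4961472552726 (R = -2307094*2150529 = -4961472552726)
n = -26986824 (n = -6*(2221074 + 2276730) = -6*4497804 = -26986824)
R - n = -4961472552726 - 1*(-26986824) = -4961472552726 + 26986824 = -4961445565902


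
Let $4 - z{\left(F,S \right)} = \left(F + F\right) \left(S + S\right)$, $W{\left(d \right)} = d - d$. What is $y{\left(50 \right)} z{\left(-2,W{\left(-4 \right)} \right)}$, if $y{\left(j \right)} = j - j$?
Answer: $0$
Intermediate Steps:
$y{\left(j \right)} = 0$
$W{\left(d \right)} = 0$
$z{\left(F,S \right)} = 4 - 4 F S$ ($z{\left(F,S \right)} = 4 - \left(F + F\right) \left(S + S\right) = 4 - 2 F 2 S = 4 - 4 F S$)
$y{\left(50 \right)} z{\left(-2,W{\left(-4 \right)} \right)} = 0 \left(4 - \left(-8\right) 0\right) = 0 \left(4 + 0\right) = 0 \cdot 4 = 0$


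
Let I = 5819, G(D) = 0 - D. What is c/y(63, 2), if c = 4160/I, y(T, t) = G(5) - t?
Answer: -4160/40733 ≈ -0.10213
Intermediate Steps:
G(D) = -D
y(T, t) = -5 - t (y(T, t) = -1*5 - t = -5 - t)
c = 4160/5819 ≈ 0.71490
c/y(63, 2) = 4160/(5819*(-5 - 1*2)) = 4160/(5819*(-5 - 2)) = (4160/5819)/(-7) = (4160/5819)*(-⅐) = -4160/40733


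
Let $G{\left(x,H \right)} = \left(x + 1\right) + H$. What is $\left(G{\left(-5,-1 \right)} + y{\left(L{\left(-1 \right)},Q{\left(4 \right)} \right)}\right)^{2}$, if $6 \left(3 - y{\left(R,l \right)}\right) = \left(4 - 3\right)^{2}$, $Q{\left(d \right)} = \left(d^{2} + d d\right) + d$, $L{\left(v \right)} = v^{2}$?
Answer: $\frac{169}{36} \approx 4.6944$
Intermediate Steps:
$Q{\left(d \right)} = d + 2 d^{2}$ ($Q{\left(d \right)} = \left(d^{2} + d^{2}\right) + d = 2 d^{2} + d = d + 2 d^{2}$)
$G{\left(x,H \right)} = 1 + H + x$ ($G{\left(x,H \right)} = \left(1 + x\right) + H = 1 + H + x$)
$y{\left(R,l \right)} = \frac{17}{6}$ ($y{\left(R,l \right)} = 3 - \frac{\left(4 - 3\right)^{2}}{6} = 3 - \frac{1^{2}}{6} = 3 - \frac{1}{6} = \frac{17}{6}$)
$\left(G{\left(-5,-1 \right)} + y{\left(L{\left(-1 \right)},Q{\left(4 \right)} \right)}\right)^{2} = \left(\left(1 - 1 - 5\right) + \frac{17}{6}\right)^{2} = \left(-5 + \frac{17}{6}\right)^{2} = \left(- \frac{13}{6}\right)^{2} = \frac{169}{36}$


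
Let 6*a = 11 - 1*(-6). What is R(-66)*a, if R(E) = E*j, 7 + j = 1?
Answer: 1122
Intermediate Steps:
j = -6 (j = -7 + 1 = -6)
R(E) = -6*E (R(E) = E*(-6) = -6*E)
a = 17/6 (a = (11 - 1*(-6))/6 = (11 + 6)/6 = (1/6)*17 = 17/6 ≈ 2.8333)
R(-66)*a = -6*(-66)*(17/6) = 396*(17/6) = 1122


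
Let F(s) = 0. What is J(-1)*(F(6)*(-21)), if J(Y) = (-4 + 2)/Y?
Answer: 0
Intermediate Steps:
J(Y) = -2/Y
J(-1)*(F(6)*(-21)) = (-2/(-1))*(0*(-21)) = -2*(-1)*0 = 2*0 = 0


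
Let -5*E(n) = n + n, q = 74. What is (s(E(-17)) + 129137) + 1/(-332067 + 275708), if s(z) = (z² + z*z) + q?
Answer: 182185370708/1408975 ≈ 1.2930e+5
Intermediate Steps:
E(n) = -2*n/5 (E(n) = -(n + n)/5 = -2*n/5)
s(z) = 74 + 2*z² (s(z) = (z² + z*z) + 74 = (z² + z²) + 74 = 2*z² + 74 = 74 + 2*z²)
(s(E(-17)) + 129137) + 1/(-332067 + 275708) = ((74 + 2*(-⅖*(-17))²) + 129137) + 1/(-332067 + 275708) = ((74 + 2*(34/5)²) + 129137) + 1/(-56359) = ((74 + 2*(1156/25)) + 129137) - 1/56359 = ((74 + 2312/25) + 129137) - 1/56359 = (4162/25 + 129137) - 1/56359 = 3232587/25 - 1/56359 = 182185370708/1408975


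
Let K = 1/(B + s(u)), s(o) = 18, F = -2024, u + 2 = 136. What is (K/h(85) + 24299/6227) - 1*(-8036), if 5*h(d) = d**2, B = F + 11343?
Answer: 675468090481742/84014466055 ≈ 8039.9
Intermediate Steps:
u = 134 (u = -2 + 136 = 134)
B = 9319 (B = -2024 + 11343 = 9319)
h(d) = d**2/5
K = 1/9337 (K = 1/(9319 + 18) = 1/9337 ≈ 0.00010710)
(K/h(85) + 24299/6227) - 1*(-8036) = (1/(9337*(((1/5)*85**2))) + 24299/6227) - 1*(-8036) = (1/(9337*(((1/5)*7225))) + 24299*(1/6227)) + 8036 = ((1/9337)/1445 + 24299/6227) + 8036 = ((1/9337)*(1/1445) + 24299/6227) + 8036 = (1/13491965 + 24299/6227) + 8036 = 327841263762/84014466055 + 8036 = 675468090481742/84014466055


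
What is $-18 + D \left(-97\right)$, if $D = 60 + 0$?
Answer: $-5838$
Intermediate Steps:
$D = 60$
$-18 + D \left(-97\right) = -18 + 60 \left(-97\right) = -18 - 5820 = -5838$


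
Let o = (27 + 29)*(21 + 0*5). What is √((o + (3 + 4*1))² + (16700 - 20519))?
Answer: √1395670 ≈ 1181.4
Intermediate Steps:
o = 1176 (o = 56*(21 + 0) = 56*21 = 1176)
√((o + (3 + 4*1))² + (16700 - 20519)) = √((1176 + (3 + 4*1))² + (16700 - 20519)) = √((1176 + (3 + 4))² - 3819) = √((1176 + 7)² - 3819) = √(1183² - 3819) = √(1399489 - 3819) = √1395670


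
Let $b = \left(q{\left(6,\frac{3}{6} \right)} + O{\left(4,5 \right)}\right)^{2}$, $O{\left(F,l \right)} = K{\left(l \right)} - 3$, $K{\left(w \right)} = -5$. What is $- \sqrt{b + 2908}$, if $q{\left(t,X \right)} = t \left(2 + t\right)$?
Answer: $- 14 \sqrt{23} \approx -67.142$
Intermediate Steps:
$O{\left(F,l \right)} = -8$ ($O{\left(F,l \right)} = -5 - 3 = -8$)
$b = 1600$ ($b = \left(6 \left(2 + 6\right) - 8\right)^{2} = \left(6 \cdot 8 - 8\right)^{2} = \left(48 - 8\right)^{2} = 40^{2} = 1600$)
$- \sqrt{b + 2908} = - \sqrt{1600 + 2908} = - \sqrt{4508} = - 14 \sqrt{23}$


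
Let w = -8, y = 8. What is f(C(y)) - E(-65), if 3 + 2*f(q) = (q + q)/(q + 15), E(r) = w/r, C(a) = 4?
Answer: -3489/2470 ≈ -1.4125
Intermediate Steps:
E(r) = -8/r
f(q) = -3/2 + q/(15 + q) (f(q) = -3/2 + ((q + q)/(q + 15))/2 = -3/2 + ((2*q)/(15 + q))/2 = -3/2 + (2*q/(15 + q))/2 = -3/2 + q/(15 + q))
f(C(y)) - E(-65) = (-45 - 1*4)/(2*(15 + 4)) - (-8)/(-65) = (½)*(-45 - 4)/19 - (-8)*(-1)/65 = (½)*(1/19)*(-49) - 1*8/65 = -49/38 - 8/65 = -3489/2470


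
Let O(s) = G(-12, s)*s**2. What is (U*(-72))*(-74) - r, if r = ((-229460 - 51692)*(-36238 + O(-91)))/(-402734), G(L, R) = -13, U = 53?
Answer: 77090440144/201367 ≈ 3.8284e+5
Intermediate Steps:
O(s) = -13*s**2
r = -20227621216/201367 (r = ((-229460 - 51692)*(-36238 - 13*(-91)**2))/(-402734) = -281152*(-36238 - 13*8281)*(-1/402734) = -281152*(-36238 - 107653)*(-1/402734) = -281152*(-143891)*(-1/402734) = 40455242432*(-1/402734) = -20227621216/201367 ≈ -1.0045e+5)
(U*(-72))*(-74) - r = (53*(-72))*(-74) - 1*(-20227621216/201367) = -3816*(-74) + 20227621216/201367 = 282384 + 20227621216/201367 = 77090440144/201367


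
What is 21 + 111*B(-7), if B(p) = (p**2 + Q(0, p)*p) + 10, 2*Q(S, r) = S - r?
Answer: 7701/2 ≈ 3850.5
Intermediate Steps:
Q(S, r) = S/2 - r/2 (Q(S, r) = (S - r)/2 = S/2 - r/2)
B(p) = 10 + p**2/2 (B(p) = (p**2 + ((1/2)*0 - p/2)*p) + 10 = (p**2 + (0 - p/2)*p) + 10 = (p**2 + (-p/2)*p) + 10 = (p**2 - p**2/2) + 10 = p**2/2 + 10 = 10 + p**2/2)
21 + 111*B(-7) = 21 + 111*(10 + (1/2)*(-7)**2) = 21 + 111*(10 + (1/2)*49) = 21 + 111*(10 + 49/2) = 21 + 111*(69/2) = 21 + 7659/2 = 7701/2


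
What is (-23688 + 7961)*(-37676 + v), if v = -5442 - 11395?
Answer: 857325951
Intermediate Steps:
v = -16837
(-23688 + 7961)*(-37676 + v) = (-23688 + 7961)*(-37676 - 16837) = -15727*(-54513) = 857325951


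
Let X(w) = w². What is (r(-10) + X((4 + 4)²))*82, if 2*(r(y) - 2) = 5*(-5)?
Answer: 335011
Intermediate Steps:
r(y) = -21/2 (r(y) = 2 + (5*(-5))/2 = 2 + (½)*(-25) = 2 - 25/2 = -21/2)
(r(-10) + X((4 + 4)²))*82 = (-21/2 + ((4 + 4)²)²)*82 = (-21/2 + (8²)²)*82 = (-21/2 + 64²)*82 = (-21/2 + 4096)*82 = (8171/2)*82 = 335011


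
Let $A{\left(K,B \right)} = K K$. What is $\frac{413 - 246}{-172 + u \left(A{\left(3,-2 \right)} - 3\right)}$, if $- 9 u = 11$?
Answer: $- \frac{501}{538} \approx -0.93123$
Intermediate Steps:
$u = - \frac{11}{9}$ ($u = \left(- \frac{1}{9}\right) 11 = - \frac{11}{9} \approx -1.2222$)
$A{\left(K,B \right)} = K^{2}$
$\frac{413 - 246}{-172 + u \left(A{\left(3,-2 \right)} - 3\right)} = \frac{413 - 246}{-172 - \frac{11 \left(3^{2} - 3\right)}{9}} = \frac{167}{-172 - \frac{11 \left(9 - 3\right)}{9}} = \frac{167}{-172 - \frac{22}{3}} = \frac{167}{- \frac{538}{3}} = 167 \left(- \frac{3}{538}\right) = - \frac{501}{538}$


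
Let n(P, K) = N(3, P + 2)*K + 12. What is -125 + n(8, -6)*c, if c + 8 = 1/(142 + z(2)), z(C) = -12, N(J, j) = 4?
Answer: -1891/65 ≈ -29.092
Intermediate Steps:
n(P, K) = 12 + 4*K (n(P, K) = 4*K + 12 = 12 + 4*K)
c = -1039/130 (c = -8 + 1/(142 - 12) = -8 + 1/130 = -1039/130 ≈ -7.9923)
-125 + n(8, -6)*c = -125 + (12 + 4*(-6))*(-1039/130) = -125 + (12 - 24)*(-1039/130) = -125 - 12*(-1039/130) = -125 + 6234/65 = -1891/65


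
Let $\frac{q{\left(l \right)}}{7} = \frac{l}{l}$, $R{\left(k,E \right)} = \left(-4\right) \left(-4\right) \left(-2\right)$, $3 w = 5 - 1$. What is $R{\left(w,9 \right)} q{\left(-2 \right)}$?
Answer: $-224$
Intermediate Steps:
$w = \frac{4}{3}$ ($w = \frac{5 - 1}{3} = \frac{1}{3} \cdot 4 = \frac{4}{3} \approx 1.3333$)
$R{\left(k,E \right)} = -32$ ($R{\left(k,E \right)} = 16 \left(-2\right) = -32$)
$q{\left(l \right)} = 7$ ($q{\left(l \right)} = 7 \frac{l}{l} = 7 \cdot 1 = 7$)
$R{\left(w,9 \right)} q{\left(-2 \right)} = \left(-32\right) 7 = -224$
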